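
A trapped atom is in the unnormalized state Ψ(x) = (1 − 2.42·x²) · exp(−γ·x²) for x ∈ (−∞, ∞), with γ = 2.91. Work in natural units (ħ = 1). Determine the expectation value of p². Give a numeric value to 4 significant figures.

p² Ψ = −ħ² d²Ψ/dx²; ⟨p²⟩ = −ħ² ∫ Ψ*·Ψ'' dx / ∫|Ψ|² dx.
Expand each integrand as polynomial × e^(−2γx²) and use ∫x^(2j)·e^(−2γx²) dx = (2j−1)!!/(4γ)^j · √(π/(2γ)), odd powers → 0; here √(π/(2γ)) = 0.73471. Differentiate with the product rule, d/dx e^(−γx²) = −2γx·e^(−γx²).
State is unnormalized: ∫|Ψ|² dx = 0.52448, and ∫Ψ*·(−ħ² Ψ'') dx = 3.6739, so ⟨p²⟩ = 3.6739 / 0.52448.
⟨p²⟩ = 7.0048.

7.005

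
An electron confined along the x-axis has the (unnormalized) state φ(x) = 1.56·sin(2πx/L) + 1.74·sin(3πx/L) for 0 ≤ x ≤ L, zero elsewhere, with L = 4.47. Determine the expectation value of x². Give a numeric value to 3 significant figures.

⟨x²⟩ = ∫ x²·|φ|² dx / ∫|φ|² dx (integrals over the domain).
On 0 ≤ x ≤ L (j ≠ l): ∫sin²(jπx/L) dx = L/2, ∫sin(jπx/L)·sin(lπx/L) dx = 0; diagonal moments ∫x·sin²(jπx/L) dx = L²/4, ∫x²·sin²(jπx/L) dx = L³·(1/6 − 1/(4j²π²)); cross terms ∫x·sin(jπx/L)·sin(lπx/L) dx = 0 for j + l even and −4jlL²/(π²(j² − l²)²) for j + l odd, ∫x²·sin(jπx/L)·sin(lπx/L) dx = (−1)^(j+l)·4jlL³/(π²(j² − l²)²); higher powers the same way via product-to-sum and parts.
State is unnormalized: ∫|φ|² dx = 12.206, and ∫φ*·x²·φ dx = 31.994, so ⟨x²⟩ = 31.994 / 12.206.
⟨x²⟩ = 2.6212.

2.62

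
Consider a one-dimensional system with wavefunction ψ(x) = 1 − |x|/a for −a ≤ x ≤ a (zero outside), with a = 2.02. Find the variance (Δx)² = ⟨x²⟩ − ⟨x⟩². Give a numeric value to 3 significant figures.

0.408

Compute ⟨x⟩ and ⟨x²⟩ separately, then (Δx)² = ⟨x²⟩ − ⟨x⟩².
ψ is even, so ∫ over [−a, a] = 2∫₀ᵃ with ψ = 1 − x/a there: ∫₀ᵃ (1 − x/a)² dx = a/3, ∫₀ᵃ x²(1 − x/a)² dx = a³/30, ∫₀ᵃ x⁴(1 − x/a)² dx = a⁵/105.
Normalization: ∫|ψ|² dx = 1.3467.
⟨x⟩ = 0.0000 and ⟨x²⟩ = 0.40804.
(Δx)² = 0.40804 − (0.0000)² = 0.40804.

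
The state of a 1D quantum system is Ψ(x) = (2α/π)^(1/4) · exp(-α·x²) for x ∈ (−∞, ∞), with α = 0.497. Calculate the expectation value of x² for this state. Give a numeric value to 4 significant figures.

0.5030

⟨x²⟩ = ∫ x²·|Ψ|² dx (integrals over the domain).
Gaussian moments: ∫x^(2j)·e^(−2αx²) dx = (2j−1)!!/(4α)^j · √(π/(2α)), odd powers integrate to 0; here √(π/(2α)) = 1.7778.
⟨x²⟩ = 0.50302.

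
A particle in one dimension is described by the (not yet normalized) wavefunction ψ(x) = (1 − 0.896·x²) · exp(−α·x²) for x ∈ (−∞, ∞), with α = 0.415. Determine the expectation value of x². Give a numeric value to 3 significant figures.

⟨x²⟩ = ∫ x²·|ψ|² dx / ∫|ψ|² dx (integrals over the domain).
Expand each integrand as polynomial × e^(−2αx²) and use ∫x^(2j)·e^(−2αx²) dx = (2j−1)!!/(4α)^j · √(π/(2α)), odd powers → 0; here √(π/(2α)) = 1.9455.
State is unnormalized: ∫|ψ|² dx = 1.5457, and ∫ψ*·x²·ψ dx = 2.4982, so ⟨x²⟩ = 2.4982 / 1.5457.
⟨x²⟩ = 1.6162.

1.62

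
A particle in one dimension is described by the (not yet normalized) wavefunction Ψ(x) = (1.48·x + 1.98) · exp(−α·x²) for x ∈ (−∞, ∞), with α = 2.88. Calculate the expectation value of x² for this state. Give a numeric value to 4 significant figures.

⟨x²⟩ = ∫ x²·|Ψ|² dx / ∫|Ψ|² dx (integrals over the domain).
Expand each integrand as polynomial × e^(−2αx²) and use ∫x^(2j)·e^(−2αx²) dx = (2j−1)!!/(4α)^j · √(π/(2α)), odd powers → 0; here √(π/(2α)) = 0.73852.
State is unnormalized: ∫|Ψ|² dx = 3.0357, and ∫Ψ*·x²·Ψ dx = 0.28790, so ⟨x²⟩ = 0.28790 / 3.0357.
⟨x²⟩ = 0.094836.

0.09484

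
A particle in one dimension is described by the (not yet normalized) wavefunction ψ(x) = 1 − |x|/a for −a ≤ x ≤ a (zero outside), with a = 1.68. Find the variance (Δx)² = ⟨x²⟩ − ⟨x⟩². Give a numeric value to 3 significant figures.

0.282

Compute ⟨x⟩ and ⟨x²⟩ separately, then (Δx)² = ⟨x²⟩ − ⟨x⟩².
ψ is even, so ∫ over [−a, a] = 2∫₀ᵃ with ψ = 1 − x/a there: ∫₀ᵃ (1 − x/a)² dx = a/3, ∫₀ᵃ x²(1 − x/a)² dx = a³/30, ∫₀ᵃ x⁴(1 − x/a)² dx = a⁵/105.
Normalization: ∫|ψ|² dx = 1.1200.
⟨x⟩ = 0.0000 and ⟨x²⟩ = 0.28224.
(Δx)² = 0.28224 − (0.0000)² = 0.28224.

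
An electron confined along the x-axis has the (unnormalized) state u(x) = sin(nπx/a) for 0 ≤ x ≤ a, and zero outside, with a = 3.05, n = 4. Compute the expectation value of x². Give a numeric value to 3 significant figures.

3.07

⟨x²⟩ = ∫ x²·|u|² dx / ∫|u|² dx (integrals over the domain).
With sin²θ = (1 − cos2θ)/2 on 0 ≤ x ≤ a: ∫sin²(nπx/a) dx = a/2, ∫x·sin²(nπx/a) dx = a²/4, ∫x²·sin²(nπx/a) dx = a³·(1/6 − 1/(4n²π²)); higher powers xᵏ the same way, integrating xᵏ·cos(2nπx/a) by parts.
State is unnormalized: ∫|u|² dx = 1.5250, and ∫u*·x²·u dx = 4.6839, so ⟨x²⟩ = 4.6839 / 1.5250.
⟨x²⟩ = 3.0714.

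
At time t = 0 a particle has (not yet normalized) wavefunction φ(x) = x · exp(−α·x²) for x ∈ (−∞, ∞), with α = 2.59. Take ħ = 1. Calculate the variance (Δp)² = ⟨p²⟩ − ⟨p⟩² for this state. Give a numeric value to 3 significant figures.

Compute ⟨p⟩ and ⟨p²⟩ separately; (Δp)² = ⟨p²⟩ − ⟨p⟩².
Expand each integrand as polynomial × e^(−2αx²) and use ∫x^(2j)·e^(−2αx²) dx = (2j−1)!!/(4α)^j · √(π/(2α)), odd powers → 0; here √(π/(2α)) = 0.77877. Differentiate with the product rule, d/dx e^(−αx²) = −2αx·e^(−αx²).
Normalization: ∫|φ|² dx = 0.075171.
⟨p⟩ = 0.0000 and ⟨p²⟩ = 7.7700.
(Δp)² = 7.7700 − (0.0000)² = 7.7700.

7.77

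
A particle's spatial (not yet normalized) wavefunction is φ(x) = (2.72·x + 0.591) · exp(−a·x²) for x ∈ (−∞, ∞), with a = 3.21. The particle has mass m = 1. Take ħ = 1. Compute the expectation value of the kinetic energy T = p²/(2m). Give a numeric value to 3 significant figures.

T = −(ħ²/2m) d²/dx², so ⟨T⟩ = −(ħ²/2m) ∫ φ*·φ'' dx / ∫|φ|² dx; with m = 1.
Expand each integrand as polynomial × e^(−2ax²) and use ∫x^(2j)·e^(−2ax²) dx = (2j−1)!!/(4a)^j · √(π/(2a)), odd powers → 0; here √(π/(2a)) = 0.69953. Differentiate with the product rule, d/dx e^(−ax²) = −2ax·e^(−ax²).
State is unnormalized: ∫|φ|² dx = 0.64740, and ∫φ*·(−ħ²/2m · φ'') dx = 2.3329, so ⟨T⟩ = 2.3329 / 0.64740.
⟨T⟩ = 3.6035.

3.60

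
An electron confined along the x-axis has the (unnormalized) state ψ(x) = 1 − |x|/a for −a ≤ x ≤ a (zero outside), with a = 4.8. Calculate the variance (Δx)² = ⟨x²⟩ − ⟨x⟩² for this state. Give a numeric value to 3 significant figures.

2.30

Compute ⟨x⟩ and ⟨x²⟩ separately, then (Δx)² = ⟨x²⟩ − ⟨x⟩².
ψ is even, so ∫ over [−a, a] = 2∫₀ᵃ with ψ = 1 − x/a there: ∫₀ᵃ (1 − x/a)² dx = a/3, ∫₀ᵃ x²(1 − x/a)² dx = a³/30, ∫₀ᵃ x⁴(1 − x/a)² dx = a⁵/105.
Normalization: ∫|ψ|² dx = 3.2000.
⟨x⟩ = 0.0000 and ⟨x²⟩ = 2.3040.
(Δx)² = 2.3040 − (0.0000)² = 2.3040.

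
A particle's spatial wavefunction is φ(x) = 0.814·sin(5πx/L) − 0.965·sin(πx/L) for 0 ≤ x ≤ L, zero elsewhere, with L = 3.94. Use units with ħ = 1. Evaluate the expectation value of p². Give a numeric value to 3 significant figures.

6.98

p² φ = −ħ² d²φ/dx²; ⟨p²⟩ = −ħ² ∫ φ*·φ'' dx / ∫|φ|² dx.
d²/dx² sin(jπx/L) = −(jπ/L)²·sin(jπx/L); on 0 ≤ x ≤ L, ∫sin²(jπx/L) dx = L/2 and ∫sin(jπx/L)·sin(lπx/L) dx = 0 for j ≠ l, so only diagonal terms survive in ∫|φ|² and ∫φ·φ″; ∫φ·φ′ dx = [φ²/2] between the walls = 0.
State is unnormalized: ∫|φ|² dx = 3.1398, and ∫φ*·(−ħ² φ'') dx = 21.914, so ⟨p²⟩ = 21.914 / 3.1398.
⟨p²⟩ = 6.9793.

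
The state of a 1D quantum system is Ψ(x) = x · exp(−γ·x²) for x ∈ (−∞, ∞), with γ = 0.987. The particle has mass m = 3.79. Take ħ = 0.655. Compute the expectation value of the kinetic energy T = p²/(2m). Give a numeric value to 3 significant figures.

0.168

T = −(ħ²/2m) d²/dx², so ⟨T⟩ = −(ħ²/2m) ∫ Ψ*·Ψ'' dx / ∫|Ψ|² dx; with m = 3.79.
Expand each integrand as polynomial × e^(−2γx²) and use ∫x^(2j)·e^(−2γx²) dx = (2j−1)!!/(4γ)^j · √(π/(2γ)), odd powers → 0; here √(π/(2γ)) = 1.2615. Differentiate with the product rule, d/dx e^(−γx²) = −2γx·e^(−γx²).
State is unnormalized: ∫|Ψ|² dx = 0.31954, and ∫Ψ*·(−ħ²/2m · Ψ'') dx = 0.053552, so ⟨T⟩ = 0.053552 / 0.31954.
⟨T⟩ = 0.16759.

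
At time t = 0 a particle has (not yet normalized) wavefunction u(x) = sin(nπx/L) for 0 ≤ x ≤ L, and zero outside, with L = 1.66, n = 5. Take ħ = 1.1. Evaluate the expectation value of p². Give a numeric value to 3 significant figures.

p² u = −ħ² d²u/dx²; ⟨p²⟩ = −ħ² ∫ u*·u'' dx / ∫|u|² dx.
d/dx sin(nπx/L) = (nπ/L)·cos(nπx/L) and d²/dx² sin(nπx/L) = −(nπ/L)²·sin(nπx/L); on 0 ≤ x ≤ L, ∫sin²(nπx/L) dx = L/2 and ∫sin(nπx/L)·cos(nπx/L) dx = 0.
State is unnormalized: ∫|u|² dx = 0.83000, and ∫u*·(−ħ² u'') dx = 89.926, so ⟨p²⟩ = 89.926 / 0.83000.
⟨p²⟩ = 108.35.

108.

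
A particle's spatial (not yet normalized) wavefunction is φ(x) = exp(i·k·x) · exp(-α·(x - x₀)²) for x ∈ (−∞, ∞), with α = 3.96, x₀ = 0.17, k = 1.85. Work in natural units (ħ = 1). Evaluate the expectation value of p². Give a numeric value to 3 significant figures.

p² φ = −ħ² d²φ/dx²; ⟨p²⟩ = −ħ² ∫ φ*·φ'' dx / ∫|φ|² dx.
Gaussian moments (u = x − x₀): ∫u^(2j)·e^(−2αu²) du = (2j−1)!!/(4α)^j · √(π/(2α)), odd powers integrate to 0; here √(π/(2α)) = 0.62981. Derivatives: φ′ = (ik − 2αu)·φ, φ″ = ((ik − 2αu)² − 2α)·φ; the odd-in-u pieces drop out.
State is unnormalized: ∫|φ|² dx = 0.62981, and ∫φ*·(−ħ² φ'') dx = 4.6496, so ⟨p²⟩ = 4.6496 / 0.62981.
⟨p²⟩ = 7.3825.

7.38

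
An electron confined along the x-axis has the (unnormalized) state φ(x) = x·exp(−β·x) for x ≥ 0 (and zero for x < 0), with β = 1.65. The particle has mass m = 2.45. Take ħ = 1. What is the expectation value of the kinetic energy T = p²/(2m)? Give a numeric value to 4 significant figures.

T = −(ħ²/2m) d²/dx², so ⟨T⟩ = −(ħ²/2m) ∫ φ*·φ'' dx / ∫|φ|² dx; with m = 2.45.
Differentiate x·exp(−β·x) with the product rule; every integrand then reduces to terms xʲ·e^(−2βx) on [0, ∞), with ∫₀^∞ xʲ·e^(−2βx) dx = j!/(2β)^(j+1).
State is unnormalized: ∫|φ|² dx = 0.055653, and ∫φ*·(−ħ²/2m · φ'') dx = 0.030921, so ⟨T⟩ = 0.030921 / 0.055653.
⟨T⟩ = 0.55561.

0.5556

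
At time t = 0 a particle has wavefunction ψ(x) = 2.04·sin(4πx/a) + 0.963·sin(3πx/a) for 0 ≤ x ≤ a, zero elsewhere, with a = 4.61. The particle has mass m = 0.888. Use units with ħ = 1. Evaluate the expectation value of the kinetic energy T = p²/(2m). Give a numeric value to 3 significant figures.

3.85

T = −(ħ²/2m) d²/dx², so ⟨T⟩ = −(ħ²/2m) ∫ ψ*·ψ'' dx / ∫|ψ|² dx; with m = 0.888.
d²/dx² sin(jπx/a) = −(jπ/a)²·sin(jπx/a); on 0 ≤ x ≤ a, ∫sin²(jπx/a) dx = a/2 and ∫sin(jπx/a)·sin(lπx/a) dx = 0 for j ≠ l, so only diagonal terms survive in ∫|ψ|² and ∫ψ·ψ″; ∫ψ·ψ′ dx = [ψ²/2] between the walls = 0.
State is unnormalized: ∫|ψ|² dx = 11.730, and ∫ψ*·(−ħ²/2m · ψ'') dx = 45.164, so ⟨T⟩ = 45.164 / 11.730.
⟨T⟩ = 3.8503.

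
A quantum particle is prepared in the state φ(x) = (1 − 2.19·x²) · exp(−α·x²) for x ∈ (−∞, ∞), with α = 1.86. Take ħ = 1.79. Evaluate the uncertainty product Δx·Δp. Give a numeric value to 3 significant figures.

1.44

Δx = √(⟨x²⟩−⟨x⟩²), Δp = √(⟨p²⟩−⟨p⟩²).
Expand each integrand as polynomial × e^(−2αx²) and use ∫x^(2j)·e^(−2αx²) dx = (2j−1)!!/(4α)^j · √(π/(2α)), odd powers → 0; here √(π/(2α)) = 0.91897. Differentiate with the product rule, d/dx e^(−αx²) = −2αx·e^(−αx²).
Normalization: ∫|φ|² dx = 0.61684.
⟨x⟩ = 0.0000, ⟨x²⟩ = 0.10684 ⇒ Δx = 0.32686.
⟨p⟩ = 0.0000, ⟨p²⟩ = 19.491 ⇒ Δp = 4.4148.
Δx·Δp = 1.4430.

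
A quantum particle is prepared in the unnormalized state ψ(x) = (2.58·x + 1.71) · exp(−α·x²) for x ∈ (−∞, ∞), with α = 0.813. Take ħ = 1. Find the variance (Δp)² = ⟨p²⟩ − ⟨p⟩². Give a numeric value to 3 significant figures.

1.48

Compute ⟨p⟩ and ⟨p²⟩ separately; (Δp)² = ⟨p²⟩ − ⟨p⟩².
Expand each integrand as polynomial × e^(−2αx²) and use ∫x^(2j)·e^(−2αx²) dx = (2j−1)!!/(4α)^j · √(π/(2α)), odd powers → 0; here √(π/(2α)) = 1.3900. Differentiate with the product rule, d/dx e^(−αx²) = −2αx·e^(−αx²).
Normalization: ∫|ψ|² dx = 6.9096.
⟨p⟩ = 0.0000 and ⟨p²⟩ = 1.4825.
(Δp)² = 1.4825 − (0.0000)² = 1.4825.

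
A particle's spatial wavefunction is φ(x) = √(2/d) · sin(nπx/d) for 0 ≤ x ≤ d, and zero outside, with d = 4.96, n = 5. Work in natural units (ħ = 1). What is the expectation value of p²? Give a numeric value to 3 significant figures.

10.0

p² φ = −ħ² d²φ/dx²; ⟨p²⟩ = −ħ² ∫ φ*·φ'' dx.
d/dx sin(nπx/d) = (nπ/d)·cos(nπx/d) and d²/dx² sin(nπx/d) = −(nπ/d)²·sin(nπx/d); on 0 ≤ x ≤ d, ∫sin²(nπx/d) dx = d/2 and ∫sin(nπx/d)·cos(nπx/d) dx = 0.
⟨p²⟩ = 10.029.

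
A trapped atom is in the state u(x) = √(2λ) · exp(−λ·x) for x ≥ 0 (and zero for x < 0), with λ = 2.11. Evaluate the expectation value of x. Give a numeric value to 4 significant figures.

⟨x⟩ = ∫ x·|u|² dx (integrals over the domain).
Every integrand reduces to terms xʲ·e^(−2λx) on [0, ∞); use ∫₀^∞ xʲ·e^(−2λx) dx = j!/(2λ)^(j+1).
⟨x⟩ = 0.23697.

0.2370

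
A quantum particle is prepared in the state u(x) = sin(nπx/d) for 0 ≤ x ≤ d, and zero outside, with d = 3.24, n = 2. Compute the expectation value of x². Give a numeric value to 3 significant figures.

⟨x²⟩ = ∫ x²·|u|² dx / ∫|u|² dx (integrals over the domain).
With sin²θ = (1 − cos2θ)/2 on 0 ≤ x ≤ d: ∫sin²(nπx/d) dx = d/2, ∫x·sin²(nπx/d) dx = d²/4, ∫x²·sin²(nπx/d) dx = d³·(1/6 − 1/(4n²π²)); higher powers xᵏ the same way, integrating xᵏ·cos(2nπx/d) by parts.
State is unnormalized: ∫|u|² dx = 1.6200, and ∫u*·x²·u dx = 5.4533, so ⟨x²⟩ = 5.4533 / 1.6200.
⟨x²⟩ = 3.3662.

3.37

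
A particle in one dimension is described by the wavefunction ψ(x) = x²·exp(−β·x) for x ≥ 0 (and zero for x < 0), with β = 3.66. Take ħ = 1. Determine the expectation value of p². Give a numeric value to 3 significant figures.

p² ψ = −ħ² d²ψ/dx²; ⟨p²⟩ = −ħ² ∫ ψ*·ψ'' dx / ∫|ψ|² dx.
Differentiate x²·exp(−β·x) with the product rule; every integrand then reduces to terms xʲ·e^(−2βx) on [0, ∞), with ∫₀^∞ xʲ·e^(−2βx) dx = j!/(2β)^(j+1).
State is unnormalized: ∫|ψ|² dx = 0.0011420, and ∫ψ*·(−ħ² ψ'') dx = 0.0050991, so ⟨p²⟩ = 0.0050991 / 0.0011420.
⟨p²⟩ = 4.4652.

4.47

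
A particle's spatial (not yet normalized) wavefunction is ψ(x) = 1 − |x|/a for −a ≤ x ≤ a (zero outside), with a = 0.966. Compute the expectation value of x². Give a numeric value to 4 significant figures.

0.09332

⟨x²⟩ = ∫ x²·|ψ|² dx / ∫|ψ|² dx (integrals over the domain).
ψ is even, so ∫ over [−a, a] = 2∫₀ᵃ with ψ = 1 − x/a there: ∫₀ᵃ (1 − x/a)² dx = a/3, ∫₀ᵃ x²(1 − x/a)² dx = a³/30, ∫₀ᵃ x⁴(1 − x/a)² dx = a⁵/105.
State is unnormalized: ∫|ψ|² dx = 0.64400, and ∫ψ*·x²·ψ dx = 0.060095, so ⟨x²⟩ = 0.060095 / 0.64400.
⟨x²⟩ = 0.093316.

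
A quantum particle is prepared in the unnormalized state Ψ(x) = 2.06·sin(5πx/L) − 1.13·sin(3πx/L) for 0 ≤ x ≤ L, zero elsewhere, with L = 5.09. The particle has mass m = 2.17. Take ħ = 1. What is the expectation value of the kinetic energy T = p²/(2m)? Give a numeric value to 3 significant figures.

1.87

T = −(ħ²/2m) d²/dx², so ⟨T⟩ = −(ħ²/2m) ∫ Ψ*·Ψ'' dx / ∫|Ψ|² dx; with m = 2.17.
d²/dx² sin(jπx/L) = −(jπ/L)²·sin(jπx/L); on 0 ≤ x ≤ L, ∫sin²(jπx/L) dx = L/2 and ∫sin(jπx/L)·sin(lπx/L) dx = 0 for j ≠ l, so only diagonal terms survive in ∫|Ψ|² and ∫Ψ·Ψ″; ∫Ψ·Ψ′ dx = [Ψ²/2] between the walls = 0.
State is unnormalized: ∫|Ψ|² dx = 14.050, and ∫Ψ*·(−ħ²/2m · Ψ'') dx = 26.267, so ⟨T⟩ = 26.267 / 14.050.
⟨T⟩ = 1.8696.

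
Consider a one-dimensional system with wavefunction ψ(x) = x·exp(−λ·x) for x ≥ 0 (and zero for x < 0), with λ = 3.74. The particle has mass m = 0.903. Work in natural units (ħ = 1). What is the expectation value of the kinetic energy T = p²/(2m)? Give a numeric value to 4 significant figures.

T = −(ħ²/2m) d²/dx², so ⟨T⟩ = −(ħ²/2m) ∫ ψ*·ψ'' dx / ∫|ψ|² dx; with m = 0.903.
Differentiate x·exp(−λ·x) with the product rule; every integrand then reduces to terms xʲ·e^(−2λx) on [0, ∞), with ∫₀^∞ xʲ·e^(−2λx) dx = j!/(2λ)^(j+1).
State is unnormalized: ∫|ψ|² dx = 0.0047789, and ∫ψ*·(−ħ²/2m · ψ'') dx = 0.037013, so ⟨T⟩ = 0.037013 / 0.0047789.
⟨T⟩ = 7.7451.

7.745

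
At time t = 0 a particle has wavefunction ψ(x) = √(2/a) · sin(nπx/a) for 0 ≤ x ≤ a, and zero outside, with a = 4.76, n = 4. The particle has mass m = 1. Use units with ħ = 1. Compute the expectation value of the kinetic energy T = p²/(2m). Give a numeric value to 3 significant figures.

T = −(ħ²/2m) d²/dx², so ⟨T⟩ = −(ħ²/2m) ∫ ψ*·ψ'' dx; with m = 1.
d/dx sin(nπx/a) = (nπ/a)·cos(nπx/a) and d²/dx² sin(nπx/a) = −(nπ/a)²·sin(nπx/a); on 0 ≤ x ≤ a, ∫sin²(nπx/a) dx = a/2 and ∫sin(nπx/a)·cos(nπx/a) dx = 0.
⟨T⟩ = 3.4848.

3.48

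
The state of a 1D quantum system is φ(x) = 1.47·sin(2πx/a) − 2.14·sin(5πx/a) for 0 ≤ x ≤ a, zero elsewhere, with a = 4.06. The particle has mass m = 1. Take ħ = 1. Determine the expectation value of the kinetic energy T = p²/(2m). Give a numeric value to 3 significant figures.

5.47

T = −(ħ²/2m) d²/dx², so ⟨T⟩ = −(ħ²/2m) ∫ φ*·φ'' dx / ∫|φ|² dx; with m = 1.
d²/dx² sin(jπx/a) = −(jπ/a)²·sin(jπx/a); on 0 ≤ x ≤ a, ∫sin²(jπx/a) dx = a/2 and ∫sin(jπx/a)·sin(lπx/a) dx = 0 for j ≠ l, so only diagonal terms survive in ∫|φ|² and ∫φ·φ″; ∫φ·φ′ dx = [φ²/2] between the walls = 0.
State is unnormalized: ∫|φ|² dx = 13.683, and ∫φ*·(−ħ²/2m · φ'') dx = 74.833, so ⟨T⟩ = 74.833 / 13.683.
⟨T⟩ = 5.4689.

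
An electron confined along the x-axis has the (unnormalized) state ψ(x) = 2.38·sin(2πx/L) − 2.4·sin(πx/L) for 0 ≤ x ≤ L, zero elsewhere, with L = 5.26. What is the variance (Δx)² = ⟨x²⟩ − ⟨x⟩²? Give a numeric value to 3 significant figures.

Compute ⟨x⟩ and ⟨x²⟩ separately, then (Δx)² = ⟨x²⟩ − ⟨x⟩².
On 0 ≤ x ≤ L (j ≠ l): ∫sin²(jπx/L) dx = L/2, ∫sin(jπx/L)·sin(lπx/L) dx = 0; diagonal moments ∫x·sin²(jπx/L) dx = L²/4, ∫x²·sin²(jπx/L) dx = L³·(1/6 − 1/(4j²π²)); cross terms ∫x·sin(jπx/L)·sin(lπx/L) dx = 0 for j + l even and −4jlL²/(π²(j² − l²)²) for j + l odd, ∫x²·sin(jπx/L)·sin(lπx/L) dx = (−1)^(j+l)·4jlL³/(π²(j² − l²)²); higher powers the same way via product-to-sum and parts.
Normalization: ∫|ψ|² dx = 30.046.
⟨x⟩ = 3.5774 and ⟨x²⟩ = 13.326.
(Δx)² = 13.326 − (3.5774)² = 0.52757.

0.528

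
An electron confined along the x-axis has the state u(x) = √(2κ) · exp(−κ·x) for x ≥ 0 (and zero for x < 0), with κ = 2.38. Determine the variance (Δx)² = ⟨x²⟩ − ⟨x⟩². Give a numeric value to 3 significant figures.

0.0441

Compute ⟨x⟩ and ⟨x²⟩ separately, then (Δx)² = ⟨x²⟩ − ⟨x⟩².
Every integrand reduces to terms xʲ·e^(−2κx) on [0, ∞); use ∫₀^∞ xʲ·e^(−2κx) dx = j!/(2κ)^(j+1).
⟨x⟩ = 0.21008 and ⟨x²⟩ = 0.088271.
(Δx)² = 0.088271 − (0.21008)² = 0.044135.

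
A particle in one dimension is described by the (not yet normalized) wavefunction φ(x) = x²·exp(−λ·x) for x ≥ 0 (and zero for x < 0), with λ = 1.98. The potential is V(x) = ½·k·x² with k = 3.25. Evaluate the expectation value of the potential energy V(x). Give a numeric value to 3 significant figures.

⟨V⟩ = ∫ V(x)·|φ|² dx / ∫|φ|² dx.
Every integrand reduces to terms xʲ·e^(−2λx) on [0, ∞); use ∫₀^∞ xʲ·e^(−2λx) dx = j!/(2λ)^(j+1).
State is unnormalized: ∫|φ|² dx = 0.024645, and ∫φ*·V(x)·φ dx = 0.076616, so ⟨V⟩ = 0.076616 / 0.024645.
⟨V⟩ = 3.1087.

3.11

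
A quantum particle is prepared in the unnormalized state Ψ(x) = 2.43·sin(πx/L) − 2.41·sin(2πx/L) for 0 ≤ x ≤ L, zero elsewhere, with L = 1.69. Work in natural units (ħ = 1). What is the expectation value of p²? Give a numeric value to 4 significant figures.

p² Ψ = −ħ² d²Ψ/dx²; ⟨p²⟩ = −ħ² ∫ Ψ*·Ψ'' dx / ∫|Ψ|² dx.
d²/dx² sin(jπx/L) = −(jπ/L)²·sin(jπx/L); on 0 ≤ x ≤ L, ∫sin²(jπx/L) dx = L/2 and ∫sin(jπx/L)·sin(lπx/L) dx = 0 for j ≠ l, so only diagonal terms survive in ∫|Ψ|² and ∫Ψ·Ψ″; ∫Ψ·Ψ′ dx = [Ψ²/2] between the walls = 0.
State is unnormalized: ∫|Ψ|² dx = 9.8975, and ∫Ψ*·(−ħ² Ψ'') dx = 85.081, so ⟨p²⟩ = 85.081 / 9.8975.
⟨p²⟩ = 8.5962.

8.596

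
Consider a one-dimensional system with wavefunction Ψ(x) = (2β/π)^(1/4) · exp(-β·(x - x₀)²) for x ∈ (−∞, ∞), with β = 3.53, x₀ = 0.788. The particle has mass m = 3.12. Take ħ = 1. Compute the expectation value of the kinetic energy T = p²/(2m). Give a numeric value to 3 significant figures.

0.566

T = −(ħ²/2m) d²/dx², so ⟨T⟩ = −(ħ²/2m) ∫ Ψ*·Ψ'' dx; with m = 3.12.
Gaussian moments (u = x − x₀): ∫u^(2j)·e^(−2βu²) du = (2j−1)!!/(4β)^j · √(π/(2β)), odd powers integrate to 0; here √(π/(2β)) = 0.66707. Derivatives: d/dx e^(−βu²) = −2βu·e^(−βu²), d²/dx² e^(−βu²) = (4β²u² − 2β)·e^(−βu²).
⟨T⟩ = 0.56571.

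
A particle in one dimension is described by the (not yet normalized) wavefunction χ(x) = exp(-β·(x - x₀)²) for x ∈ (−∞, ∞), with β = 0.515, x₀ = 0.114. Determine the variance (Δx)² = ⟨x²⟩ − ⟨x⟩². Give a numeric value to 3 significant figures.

0.485

Compute ⟨x⟩ and ⟨x²⟩ separately, then (Δx)² = ⟨x²⟩ − ⟨x⟩².
Gaussian moments (u = x − x₀): ∫u^(2j)·e^(−2βu²) du = (2j−1)!!/(4β)^j · √(π/(2β)), odd powers integrate to 0; here √(π/(2β)) = 1.7465.
Normalization: ∫|χ|² dx = 1.7465.
⟨x⟩ = 0.11400 and ⟨x²⟩ = 0.49843.
(Δx)² = 0.49843 − (0.11400)² = 0.48544.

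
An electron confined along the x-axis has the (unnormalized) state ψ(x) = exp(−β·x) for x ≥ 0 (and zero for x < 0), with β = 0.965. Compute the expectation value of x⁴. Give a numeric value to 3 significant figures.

1.73

⟨x⁴⟩ = ∫ x⁴·|ψ|² dx / ∫|ψ|² dx (integrals over the domain).
Every integrand reduces to terms xʲ·e^(−2βx) on [0, ∞); use ∫₀^∞ xʲ·e^(−2βx) dx = j!/(2β)^(j+1).
State is unnormalized: ∫|ψ|² dx = 0.51813, and ∫ψ*·x⁴·ψ dx = 0.89624, so ⟨x⁴⟩ = 0.89624 / 0.51813.
⟨x⁴⟩ = 1.7297.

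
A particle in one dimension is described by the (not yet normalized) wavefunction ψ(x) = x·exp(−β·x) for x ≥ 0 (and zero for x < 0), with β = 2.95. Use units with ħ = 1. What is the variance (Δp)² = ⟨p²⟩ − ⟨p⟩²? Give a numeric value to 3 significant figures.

8.70

Compute ⟨p⟩ and ⟨p²⟩ separately; (Δp)² = ⟨p²⟩ − ⟨p⟩².
Differentiate x·exp(−β·x) with the product rule; every integrand then reduces to terms xʲ·e^(−2βx) on [0, ∞), with ∫₀^∞ xʲ·e^(−2βx) dx = j!/(2β)^(j+1).
Normalization: ∫|ψ|² dx = 0.0097381.
⟨p⟩ = 0.0000 and ⟨p²⟩ = 8.7025.
(Δp)² = 8.7025 − (0.0000)² = 8.7025.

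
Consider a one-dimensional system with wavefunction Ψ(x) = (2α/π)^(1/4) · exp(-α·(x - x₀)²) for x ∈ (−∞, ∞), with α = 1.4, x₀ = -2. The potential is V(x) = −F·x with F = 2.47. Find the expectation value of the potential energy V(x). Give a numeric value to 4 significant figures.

4.940

⟨V⟩ = ∫ V(x)·|Ψ|² dx.
Gaussian moments (u = x − x₀): ∫u^(2j)·e^(−2αu²) du = (2j−1)!!/(4α)^j · √(π/(2α)), odd powers integrate to 0; here √(π/(2α)) = 1.0592.
⟨V⟩ = 4.9400.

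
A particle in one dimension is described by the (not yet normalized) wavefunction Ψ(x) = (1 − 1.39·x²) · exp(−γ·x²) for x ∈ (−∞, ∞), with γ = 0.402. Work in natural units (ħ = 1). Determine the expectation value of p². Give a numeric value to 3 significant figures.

p² Ψ = −ħ² d²Ψ/dx²; ⟨p²⟩ = −ħ² ∫ Ψ*·Ψ'' dx / ∫|Ψ|² dx.
Expand each integrand as polynomial × e^(−2γx²) and use ∫x^(2j)·e^(−2γx²) dx = (2j−1)!!/(4γ)^j · √(π/(2γ)), odd powers → 0; here √(π/(2γ)) = 1.9767. Differentiate with the product rule, d/dx e^(−γx²) = −2γx·e^(−γx²).
State is unnormalized: ∫|Ψ|² dx = 2.9905, and ∫Ψ*·(−ħ² Ψ'') dx = 6.3250, so ⟨p²⟩ = 6.3250 / 2.9905.
⟨p²⟩ = 2.1150.

2.12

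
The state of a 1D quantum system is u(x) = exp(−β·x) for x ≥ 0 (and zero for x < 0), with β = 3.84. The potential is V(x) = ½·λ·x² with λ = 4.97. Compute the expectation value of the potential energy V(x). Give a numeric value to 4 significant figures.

0.08426

⟨V⟩ = ∫ V(x)·|u|² dx / ∫|u|² dx.
Every integrand reduces to terms xʲ·e^(−2βx) on [0, ∞); use ∫₀^∞ xʲ·e^(−2βx) dx = j!/(2β)^(j+1).
State is unnormalized: ∫|u|² dx = 0.13021, and ∫u*·V(x)·u dx = 0.010972, so ⟨V⟩ = 0.010972 / 0.13021.
⟨V⟩ = 0.084262.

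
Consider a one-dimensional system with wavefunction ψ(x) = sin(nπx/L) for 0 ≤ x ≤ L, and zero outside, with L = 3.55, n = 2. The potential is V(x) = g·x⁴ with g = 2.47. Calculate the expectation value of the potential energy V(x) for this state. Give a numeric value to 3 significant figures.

⟨V⟩ = ∫ V(x)·|ψ|² dx / ∫|ψ|² dx.
With sin²θ = (1 − cos2θ)/2 on 0 ≤ x ≤ L: ∫sin²(nπx/L) dx = L/2, ∫x·sin²(nπx/L) dx = L²/4, ∫x²·sin²(nπx/L) dx = L³·(1/6 − 1/(4n²π²)); higher powers xᵏ the same way, integrating xᵏ·cos(2nπx/L) by parts.
State is unnormalized: ∫|ψ|² dx = 1.7750, and ∫ψ*·V(x)·ψ dx = 122.30, so ⟨V⟩ = 122.30 / 1.7750.
⟨V⟩ = 68.899.

68.9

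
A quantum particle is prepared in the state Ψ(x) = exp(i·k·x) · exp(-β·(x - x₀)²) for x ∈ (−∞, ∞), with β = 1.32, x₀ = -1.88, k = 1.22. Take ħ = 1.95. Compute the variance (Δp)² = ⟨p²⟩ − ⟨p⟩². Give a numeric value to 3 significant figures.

Compute ⟨p⟩ and ⟨p²⟩ separately; (Δp)² = ⟨p²⟩ − ⟨p⟩².
Gaussian moments (u = x − x₀): ∫u^(2j)·e^(−2βu²) du = (2j−1)!!/(4β)^j · √(π/(2β)), odd powers integrate to 0; here √(π/(2β)) = 1.0909. Derivatives: Ψ′ = (ik − 2βu)·Ψ, Ψ″ = ((ik − 2βu)² − 2β)·Ψ; the odd-in-u pieces drop out.
Normalization: ∫|Ψ|² dx = 1.0909.
⟨p⟩ = 2.3790 and ⟨p²⟩ = 10.679.
(Δp)² = 10.679 − (2.3790)² = 5.0193.

5.02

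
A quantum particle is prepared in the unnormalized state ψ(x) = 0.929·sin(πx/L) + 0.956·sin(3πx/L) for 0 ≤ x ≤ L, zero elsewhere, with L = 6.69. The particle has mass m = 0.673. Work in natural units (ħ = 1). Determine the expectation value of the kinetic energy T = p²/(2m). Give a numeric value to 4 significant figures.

0.8379

T = −(ħ²/2m) d²/dx², so ⟨T⟩ = −(ħ²/2m) ∫ ψ*·ψ'' dx / ∫|ψ|² dx; with m = 0.673.
d²/dx² sin(jπx/L) = −(jπ/L)²·sin(jπx/L); on 0 ≤ x ≤ L, ∫sin²(jπx/L) dx = L/2 and ∫sin(jπx/L)·sin(lπx/L) dx = 0 for j ≠ l, so only diagonal terms survive in ∫|ψ|² and ∫ψ·ψ″; ∫ψ·ψ′ dx = [ψ²/2] between the walls = 0.
State is unnormalized: ∫|ψ|² dx = 5.9440, and ∫ψ*·(−ħ²/2m · ψ'') dx = 4.9807, so ⟨T⟩ = 4.9807 / 5.9440.
⟨T⟩ = 0.83794.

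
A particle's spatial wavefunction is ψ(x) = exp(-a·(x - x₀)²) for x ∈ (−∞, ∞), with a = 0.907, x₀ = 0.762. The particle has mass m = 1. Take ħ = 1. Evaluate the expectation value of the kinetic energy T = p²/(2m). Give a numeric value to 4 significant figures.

0.4535

T = −(ħ²/2m) d²/dx², so ⟨T⟩ = −(ħ²/2m) ∫ ψ*·ψ'' dx / ∫|ψ|² dx; with m = 1.
Gaussian moments (u = x − x₀): ∫u^(2j)·e^(−2au²) du = (2j−1)!!/(4a)^j · √(π/(2a)), odd powers integrate to 0; here √(π/(2a)) = 1.3160. Derivatives: d/dx e^(−au²) = −2au·e^(−au²), d²/dx² e^(−au²) = (4a²u² − 2a)·e^(−au²).
State is unnormalized: ∫|ψ|² dx = 1.3160, and ∫ψ*·(−ħ²/2m · ψ'') dx = 0.59681, so ⟨T⟩ = 0.59681 / 1.3160.
⟨T⟩ = 0.45350.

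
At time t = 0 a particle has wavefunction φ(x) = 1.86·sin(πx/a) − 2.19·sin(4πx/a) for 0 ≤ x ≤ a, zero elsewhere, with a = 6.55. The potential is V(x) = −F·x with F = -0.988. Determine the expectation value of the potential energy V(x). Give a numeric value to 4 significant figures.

3.328

⟨V⟩ = ∫ V(x)·|φ|² dx / ∫|φ|² dx.
On 0 ≤ x ≤ a (j ≠ l): ∫sin²(jπx/a) dx = a/2, ∫sin(jπx/a)·sin(lπx/a) dx = 0; diagonal moments ∫x·sin²(jπx/a) dx = a²/4, ∫x²·sin²(jπx/a) dx = a³·(1/6 − 1/(4j²π²)); cross terms ∫x·sin(jπx/a)·sin(lπx/a) dx = 0 for j + l even and −4jla²/(π²(j² − l²)²) for j + l odd, ∫x²·sin(jπx/a)·sin(lπx/a) dx = (−1)^(j+l)·4jla³/(π²(j² − l²)²); higher powers the same way via product-to-sum and parts.
State is unnormalized: ∫|φ|² dx = 27.037, and ∫φ*·V(x)·φ dx = 89.973, so ⟨V⟩ = 89.973 / 27.037.
⟨V⟩ = 3.3277.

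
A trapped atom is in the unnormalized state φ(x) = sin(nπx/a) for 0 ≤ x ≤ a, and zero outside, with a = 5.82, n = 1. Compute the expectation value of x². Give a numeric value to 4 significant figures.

9.575

⟨x²⟩ = ∫ x²·|φ|² dx / ∫|φ|² dx (integrals over the domain).
With sin²θ = (1 − cos2θ)/2 on 0 ≤ x ≤ a: ∫sin²(nπx/a) dx = a/2, ∫x·sin²(nπx/a) dx = a²/4, ∫x²·sin²(nπx/a) dx = a³·(1/6 − 1/(4n²π²)); higher powers xᵏ the same way, integrating xᵏ·cos(2nπx/a) by parts.
State is unnormalized: ∫|φ|² dx = 2.9100, and ∫φ*·x²·φ dx = 27.863, so ⟨x²⟩ = 27.863 / 2.9100.
⟨x²⟩ = 9.5748.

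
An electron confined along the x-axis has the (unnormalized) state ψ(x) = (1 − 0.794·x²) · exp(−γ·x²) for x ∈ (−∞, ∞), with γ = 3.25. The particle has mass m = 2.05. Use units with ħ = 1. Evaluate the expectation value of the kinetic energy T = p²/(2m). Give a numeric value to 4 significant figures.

1.024

T = −(ħ²/2m) d²/dx², so ⟨T⟩ = −(ħ²/2m) ∫ ψ*·ψ'' dx / ∫|ψ|² dx; with m = 2.05.
Expand each integrand as polynomial × e^(−2γx²) and use ∫x^(2j)·e^(−2γx²) dx = (2j−1)!!/(4γ)^j · √(π/(2γ)), odd powers → 0; here √(π/(2γ)) = 0.69521. Differentiate with the product rule, d/dx e^(−γx²) = −2γx·e^(−γx²).
State is unnormalized: ∫|ψ|² dx = 0.61807, and ∫ψ*·(−ħ²/2m · ψ'') dx = 0.63279, so ⟨T⟩ = 0.63279 / 0.61807.
⟨T⟩ = 1.0238.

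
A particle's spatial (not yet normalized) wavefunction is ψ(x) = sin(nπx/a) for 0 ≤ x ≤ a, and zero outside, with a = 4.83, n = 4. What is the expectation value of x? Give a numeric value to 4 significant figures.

2.415

⟨x⟩ = ∫ x·|ψ|² dx / ∫|ψ|² dx (integrals over the domain).
With sin²θ = (1 − cos2θ)/2 on 0 ≤ x ≤ a: ∫sin²(nπx/a) dx = a/2, ∫x·sin²(nπx/a) dx = a²/4, ∫x²·sin²(nπx/a) dx = a³·(1/6 − 1/(4n²π²)); higher powers xᵏ the same way, integrating xᵏ·cos(2nπx/a) by parts.
State is unnormalized: ∫|ψ|² dx = 2.4150, and ∫ψ*·x·ψ dx = 5.8322, so ⟨x⟩ = 5.8322 / 2.4150.
⟨x⟩ = 2.4150.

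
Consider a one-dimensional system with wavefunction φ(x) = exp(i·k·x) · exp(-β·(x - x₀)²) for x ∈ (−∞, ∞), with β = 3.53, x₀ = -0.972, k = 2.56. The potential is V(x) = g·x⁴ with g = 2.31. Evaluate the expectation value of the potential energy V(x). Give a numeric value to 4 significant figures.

3.024

⟨V⟩ = ∫ V(x)·|φ|² dx / ∫|φ|² dx.
Gaussian moments (u = x − x₀): ∫u^(2j)·e^(−2βu²) du = (2j−1)!!/(4β)^j · √(π/(2β)), odd powers integrate to 0; here √(π/(2β)) = 0.66707.
State is unnormalized: ∫|φ|² dx = 0.66707, and ∫φ*·V(x)·φ dx = 2.0173, so ⟨V⟩ = 2.0173 / 0.66707.
⟨V⟩ = 3.0241.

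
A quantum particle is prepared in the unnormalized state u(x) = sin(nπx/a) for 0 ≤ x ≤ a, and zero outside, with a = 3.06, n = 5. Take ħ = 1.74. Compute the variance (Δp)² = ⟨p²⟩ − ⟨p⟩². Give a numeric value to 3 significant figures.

Compute ⟨p⟩ and ⟨p²⟩ separately; (Δp)² = ⟨p²⟩ − ⟨p⟩².
d/dx sin(nπx/a) = (nπ/a)·cos(nπx/a) and d²/dx² sin(nπx/a) = −(nπ/a)²·sin(nπx/a); on 0 ≤ x ≤ a, ∫sin²(nπx/a) dx = a/2 and ∫sin(nπx/a)·cos(nπx/a) dx = 0.
Normalization: ∫|u|² dx = 1.5300.
⟨p⟩ = 0.0000 and ⟨p²⟩ = 79.780.
(Δp)² = 79.780 − (0.0000)² = 79.780.

79.8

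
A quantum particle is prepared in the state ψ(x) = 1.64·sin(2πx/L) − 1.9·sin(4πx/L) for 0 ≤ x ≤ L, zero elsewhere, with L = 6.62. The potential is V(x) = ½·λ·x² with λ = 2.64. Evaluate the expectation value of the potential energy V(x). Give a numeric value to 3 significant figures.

⟨V⟩ = ∫ V(x)·|ψ|² dx / ∫|ψ|² dx.
On 0 ≤ x ≤ L (j ≠ l): ∫sin²(jπx/L) dx = L/2, ∫sin(jπx/L)·sin(lπx/L) dx = 0; diagonal moments ∫x·sin²(jπx/L) dx = L²/4, ∫x²·sin²(jπx/L) dx = L³·(1/6 − 1/(4j²π²)); cross terms ∫x·sin(jπx/L)·sin(lπx/L) dx = 0 for j + l even and −4jlL²/(π²(j² − l²)²) for j + l odd, ∫x²·sin(jπx/L)·sin(lπx/L) dx = (−1)^(j+l)·4jlL³/(π²(j² − l²)²); higher powers the same way via product-to-sum and parts.
State is unnormalized: ∫|ψ|² dx = 20.852, and ∫ψ*·V(x)·ψ dx = 339.63, so ⟨V⟩ = 339.63 / 20.852.
⟨V⟩ = 16.288.

16.3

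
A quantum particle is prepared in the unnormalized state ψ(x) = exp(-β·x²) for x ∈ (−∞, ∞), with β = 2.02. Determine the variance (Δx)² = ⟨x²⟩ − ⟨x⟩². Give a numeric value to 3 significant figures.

0.124

Compute ⟨x⟩ and ⟨x²⟩ separately, then (Δx)² = ⟨x²⟩ − ⟨x⟩².
Gaussian moments: ∫x^(2j)·e^(−2βx²) dx = (2j−1)!!/(4β)^j · √(π/(2β)), odd powers integrate to 0; here √(π/(2β)) = 0.88183.
Normalization: ∫|ψ|² dx = 0.88183.
⟨x⟩ = 0.0000 and ⟨x²⟩ = 0.12376.
(Δx)² = 0.12376 − (0.0000)² = 0.12376.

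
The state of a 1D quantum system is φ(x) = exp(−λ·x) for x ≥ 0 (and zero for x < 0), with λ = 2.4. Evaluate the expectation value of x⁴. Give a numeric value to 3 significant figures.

0.0452

⟨x⁴⟩ = ∫ x⁴·|φ|² dx / ∫|φ|² dx (integrals over the domain).
Every integrand reduces to terms xʲ·e^(−2λx) on [0, ∞); use ∫₀^∞ xʲ·e^(−2λx) dx = j!/(2λ)^(j+1).
State is unnormalized: ∫|φ|² dx = 0.20833, and ∫φ*·x⁴·φ dx = 0.0094190, so ⟨x⁴⟩ = 0.0094190 / 0.20833.
⟨x⁴⟩ = 0.045211.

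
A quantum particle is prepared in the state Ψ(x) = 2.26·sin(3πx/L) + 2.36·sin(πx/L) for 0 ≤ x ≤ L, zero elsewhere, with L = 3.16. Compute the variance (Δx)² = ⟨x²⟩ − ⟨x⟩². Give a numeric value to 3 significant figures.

0.920

Compute ⟨x⟩ and ⟨x²⟩ separately, then (Δx)² = ⟨x²⟩ − ⟨x⟩².
On 0 ≤ x ≤ L (j ≠ l): ∫sin²(jπx/L) dx = L/2, ∫sin(jπx/L)·sin(lπx/L) dx = 0; diagonal moments ∫x·sin²(jπx/L) dx = L²/4, ∫x²·sin²(jπx/L) dx = L³·(1/6 − 1/(4j²π²)); cross terms ∫x·sin(jπx/L)·sin(lπx/L) dx = 0 for j + l even and −4jlL²/(π²(j² − l²)²) for j + l odd, ∫x²·sin(jπx/L)·sin(lπx/L) dx = (−1)^(j+l)·4jlL³/(π²(j² − l²)²); higher powers the same way via product-to-sum and parts.
Normalization: ∫|Ψ|² dx = 16.870.
⟨x⟩ = 1.5800 and ⟨x²⟩ = 3.4168.
(Δx)² = 3.4168 − (1.5800)² = 0.92041.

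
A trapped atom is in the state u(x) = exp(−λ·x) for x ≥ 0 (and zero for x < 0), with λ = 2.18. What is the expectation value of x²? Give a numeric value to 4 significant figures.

0.1052

⟨x²⟩ = ∫ x²·|u|² dx / ∫|u|² dx (integrals over the domain).
Every integrand reduces to terms xʲ·e^(−2λx) on [0, ∞); use ∫₀^∞ xʲ·e^(−2λx) dx = j!/(2λ)^(j+1).
State is unnormalized: ∫|u|² dx = 0.22936, and ∫u*·x²·u dx = 0.024131, so ⟨x²⟩ = 0.024131 / 0.22936.
⟨x²⟩ = 0.10521.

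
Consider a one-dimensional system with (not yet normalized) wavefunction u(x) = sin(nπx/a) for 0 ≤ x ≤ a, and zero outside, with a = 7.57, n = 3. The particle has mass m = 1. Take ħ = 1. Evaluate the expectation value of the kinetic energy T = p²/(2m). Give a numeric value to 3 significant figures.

0.775

T = −(ħ²/2m) d²/dx², so ⟨T⟩ = −(ħ²/2m) ∫ u*·u'' dx / ∫|u|² dx; with m = 1.
d/dx sin(nπx/a) = (nπ/a)·cos(nπx/a) and d²/dx² sin(nπx/a) = −(nπ/a)²·sin(nπx/a); on 0 ≤ x ≤ a, ∫sin²(nπx/a) dx = a/2 and ∫sin(nπx/a)·cos(nπx/a) dx = 0.
State is unnormalized: ∫|u|² dx = 3.7850, and ∫u*·(−ħ²/2m · u'') dx = 2.9335, so ⟨T⟩ = 2.9335 / 3.7850.
⟨T⟩ = 0.77503.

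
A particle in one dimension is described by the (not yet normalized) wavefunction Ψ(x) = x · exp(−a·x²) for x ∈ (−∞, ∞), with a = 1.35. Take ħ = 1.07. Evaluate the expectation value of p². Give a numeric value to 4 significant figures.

4.637

p² Ψ = −ħ² d²Ψ/dx²; ⟨p²⟩ = −ħ² ∫ Ψ*·Ψ'' dx / ∫|Ψ|² dx.
Expand each integrand as polynomial × e^(−2ax²) and use ∫x^(2j)·e^(−2ax²) dx = (2j−1)!!/(4a)^j · √(π/(2a)), odd powers → 0; here √(π/(2a)) = 1.0787. Differentiate with the product rule, d/dx e^(−ax²) = −2ax·e^(−ax²).
State is unnormalized: ∫|Ψ|² dx = 0.19976, and ∫Ψ*·(−ħ² Ψ'') dx = 0.92624, so ⟨p²⟩ = 0.92624 / 0.19976.
⟨p²⟩ = 4.6368.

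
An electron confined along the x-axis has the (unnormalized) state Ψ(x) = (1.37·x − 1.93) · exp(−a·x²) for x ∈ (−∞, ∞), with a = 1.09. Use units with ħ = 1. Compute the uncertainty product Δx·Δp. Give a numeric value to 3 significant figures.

Δx = √(⟨x²⟩−⟨x⟩²), Δp = √(⟨p²⟩−⟨p⟩²).
Expand each integrand as polynomial × e^(−2ax²) and use ∫x^(2j)·e^(−2ax²) dx = (2j−1)!!/(4a)^j · √(π/(2a)), odd powers → 0; here √(π/(2a)) = 1.2005. Differentiate with the product rule, d/dx e^(−ax²) = −2ax·e^(−ax²).
Normalization: ∫|Ψ|² dx = 4.9884.
⟨x⟩ = -0.29188, ⟨x²⟩ = 0.27688 ⇒ Δx = 0.43782.
⟨p⟩ = 0.0000, ⟨p²⟩ = 1.3158 ⇒ Δp = 1.1471.
Δx·Δp = 0.50222.

0.502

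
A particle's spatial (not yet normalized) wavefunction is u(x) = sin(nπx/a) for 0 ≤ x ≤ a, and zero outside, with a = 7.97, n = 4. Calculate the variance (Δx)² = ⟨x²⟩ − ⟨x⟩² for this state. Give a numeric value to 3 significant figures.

Compute ⟨x⟩ and ⟨x²⟩ separately, then (Δx)² = ⟨x²⟩ − ⟨x⟩².
With sin²θ = (1 − cos2θ)/2 on 0 ≤ x ≤ a: ∫sin²(nπx/a) dx = a/2, ∫x·sin²(nπx/a) dx = a²/4, ∫x²·sin²(nπx/a) dx = a³·(1/6 − 1/(4n²π²)); higher powers xᵏ the same way, integrating xᵏ·cos(2nπx/a) by parts.
Normalization: ∫|u|² dx = 3.9850.
⟨x⟩ = 3.9850 and ⟨x²⟩ = 20.973.
(Δx)² = 20.973 − (3.9850)² = 5.0923.

5.09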